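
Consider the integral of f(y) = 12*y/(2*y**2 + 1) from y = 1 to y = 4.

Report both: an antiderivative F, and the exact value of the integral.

Antiderivative: F(y) = 3*log(2*y**2 + 1); value = -3*log(3) + 3*log(33)

The substitution u = 2*y**2 + 1 works: f is exactly (dF/du)*(du/dy) for that inner function.
F(y) = 3*log(2*y**2 + 1) is an antiderivative of f.
Check: d/dy[3*log(2*y**2 + 1)] = 12*y/(2*y**2 + 1) = f(y).
F(4) = 3*log(33); F(1) = 3*log(3).
Integral = F(4) - F(1) = -3*log(3) + 3*log(33).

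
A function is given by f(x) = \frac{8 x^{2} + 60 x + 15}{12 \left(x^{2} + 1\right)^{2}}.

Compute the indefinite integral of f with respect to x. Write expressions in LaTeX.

F(x) = \frac{7 x}{24 x^{2} + 24} + \frac{23 \operatorname{atan}{\left(x \right)}}{24} - \frac{60}{24 x^{2} + 24} + C

A first test for any F(x): its x-derivative must equal f(x) identically.
Check: d/dx[\frac{7 x}{24 x^{2} + 24} + \frac{23 \operatorname{atan}{\left(x \right)}}{24} - \frac{60}{24 x^{2} + 24}] = \frac{8 x^{2} + 60 x + 15}{12 x^{4} + 24 x^{2} + 12}, which equals f(x).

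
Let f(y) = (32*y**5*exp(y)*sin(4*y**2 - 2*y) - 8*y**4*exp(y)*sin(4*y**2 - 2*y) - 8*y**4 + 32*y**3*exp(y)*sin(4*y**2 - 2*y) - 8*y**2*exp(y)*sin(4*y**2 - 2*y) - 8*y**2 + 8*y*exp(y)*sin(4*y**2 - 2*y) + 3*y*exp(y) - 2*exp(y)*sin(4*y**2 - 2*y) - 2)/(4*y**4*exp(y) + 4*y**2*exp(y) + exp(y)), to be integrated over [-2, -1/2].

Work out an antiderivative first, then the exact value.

For F(y) to be correct the identity F'(y) - f(y) = 0 must hold.
F(y) = (16*y**2 - 4*(2*y**2 + 1)*exp(y)*cos(4*y**2 - 2*y) - 3*exp(y) + 8)*exp(-y)/(4*(2*y**2 + 1)) is an antiderivative of f.
Check: d/dy[(16*y**2 - 4*(2*y**2 + 1)*exp(y)*cos(4*y**2 - 2*y) - 3*exp(y) + 8)*exp(-y)/(4*(2*y**2 + 1))] = (32*y**5*exp(y)*sin(4*y**2 - 2*y) - 8*y**4*exp(y)*sin(4*y**2 - 2*y) - 8*y**4 + 32*y**3*exp(y)*sin(4*y**2 - 2*y) - 8*y**2*exp(y)*sin(4*y**2 - 2*y) - 8*y**2 + 8*y*exp(y)*sin(4*y**2 - 2*y) + 3*y*exp(y) - 2*exp(y)*sin(4*y**2 - 2*y) - 2)/(4*y**4*exp(y) + 4*y**2*exp(y) + exp(y)) = f(y).
F(-1/2) = -1/2 - cos(2) + 2*exp(1/2); F(-2) = -cos(20) - 1/12 + 2*exp(2).
Integral = F(-1/2) - F(-2) = -2*exp(2) - 5/12 + cos(20) - cos(2) + 2*exp(1/2).

Antiderivative: F(y) = (16*y**2 - 4*(2*y**2 + 1)*exp(y)*cos(4*y**2 - 2*y) - 3*exp(y) + 8)*exp(-y)/(4*(2*y**2 + 1)); value = -2*exp(2) - 5/12 + cos(20) - cos(2) + 2*exp(1/2)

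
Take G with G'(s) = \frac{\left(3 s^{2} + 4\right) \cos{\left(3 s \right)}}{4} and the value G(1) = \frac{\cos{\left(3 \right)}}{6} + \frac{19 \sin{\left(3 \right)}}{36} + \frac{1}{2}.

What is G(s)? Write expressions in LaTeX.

Since d/ds undoes antidifferentiation here, G(s) must give back the stated G'(s).
A general antiderivative is \frac{s^{2} \sin{\left(3 s \right)}}{4} + \frac{s \cos{\left(3 s \right)}}{6} + \frac{5 \sin{\left(3 s \right)}}{18} + C.
The condition gives C = \frac{\cos{\left(3 \right)}}{6} + \frac{19 \sin{\left(3 \right)}}{36} + \frac{1}{2} - (\frac{\cos{\left(3 \right)}}{6} + \frac{19 \sin{\left(3 \right)}}{36}) = \frac{1}{2}.
So G(s) = \frac{s^{2} \sin{\left(3 s \right)}}{4} + \frac{s \cos{\left(3 s \right)}}{6} + \frac{5 \sin{\left(3 s \right)}}{18} + \frac{1}{2}.
Check: d/ds[\frac{s^{2} \sin{\left(3 s \right)}}{4} + \frac{s \cos{\left(3 s \right)}}{6} + \frac{5 \sin{\left(3 s \right)}}{18} + \frac{1}{2}] = \frac{3 s^{2} \cos{\left(3 s \right)}}{4} + \cos{\left(3 s \right)}, which equals G'(s).

G(s) = \frac{s^{2} \sin{\left(3 s \right)}}{4} + \frac{s \cos{\left(3 s \right)}}{6} + \frac{5 \sin{\left(3 s \right)}}{18} + \frac{1}{2}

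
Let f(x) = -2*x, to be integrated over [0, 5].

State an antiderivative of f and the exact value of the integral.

A candidate is checked by its d/dx: the result must match f(x).
F(x) = -x**2 is an antiderivative of f.
Check: d/dx[-x**2] = -2*x = f(x).
F(5) = -25; F(0) = 0.
Integral = F(5) - F(0) = -25.

Antiderivative: F(x) = -x**2; value = -25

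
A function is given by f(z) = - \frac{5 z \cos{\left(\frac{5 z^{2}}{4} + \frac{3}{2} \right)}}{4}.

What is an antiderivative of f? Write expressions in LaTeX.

The substitution u = \frac{5 z^{2}}{4} + \frac{3}{2} works: f is exactly (dF/du)*(du/dz) for that inner function.
Check: d/dz[- \frac{\sin{\left(\frac{5 z^{2}}{4} + \frac{3}{2} \right)}}{2}] = - \frac{5 z \cos{\left(\frac{5 z^{2}}{4} + \frac{3}{2} \right)}}{4} = f(z).

An antiderivative is F(z) = - \frac{\sin{\left(\frac{5 z^{2}}{4} + \frac{3}{2} \right)}}{2}.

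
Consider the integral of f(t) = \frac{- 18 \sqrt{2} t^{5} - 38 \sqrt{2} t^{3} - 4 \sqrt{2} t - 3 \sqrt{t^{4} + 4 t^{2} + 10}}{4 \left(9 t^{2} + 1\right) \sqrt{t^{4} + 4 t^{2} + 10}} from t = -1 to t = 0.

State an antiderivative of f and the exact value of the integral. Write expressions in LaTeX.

A first test for any F(t): its t-derivative must equal f(t) identically.
F(t) = - \frac{\sqrt{\frac{t^{4}}{2} + 2 t^{2} + 5}}{2} - \frac{\operatorname{atan}{\left(3 t \right)}}{4} is an antiderivative of f.
Check: d/dt[- \frac{\sqrt{\frac{t^{4}}{2} + 2 t^{2} + 5}}{2} - \frac{\operatorname{atan}{\left(3 t \right)}}{4}] = \frac{- 18 \sqrt{2} t^{5} - 38 \sqrt{2} t^{3} - 4 \sqrt{2} t - 3 \sqrt{t^{4} + 4 t^{2} + 10}}{36 t^{2} \sqrt{t^{4} + 4 t^{2} + 10} + 4 \sqrt{t^{4} + 4 t^{2} + 10}}, which equals f(t).
F(0) = - \frac{\sqrt{5}}{2}; F(-1) = - \frac{\sqrt{30}}{4} + \frac{\operatorname{atan}{\left(3 \right)}}{4}.
Integral = F(0) - F(-1) = - \frac{\sqrt{5}}{2} - \frac{\operatorname{atan}{\left(3 \right)}}{4} + \frac{\sqrt{30}}{4}.

Antiderivative: F(t) = - \frac{\sqrt{\frac{t^{4}}{2} + 2 t^{2} + 5}}{2} - \frac{\operatorname{atan}{\left(3 t \right)}}{4}; value = - \frac{\sqrt{5}}{2} - \frac{\operatorname{atan}{\left(3 \right)}}{4} + \frac{\sqrt{30}}{4}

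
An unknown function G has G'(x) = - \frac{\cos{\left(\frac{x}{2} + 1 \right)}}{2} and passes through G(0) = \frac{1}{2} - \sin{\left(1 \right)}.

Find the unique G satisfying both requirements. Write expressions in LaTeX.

For G(x) to be correct, d/dx[G] must agree with the stated G'(x) identically.
A general antiderivative is - \sin{\left(\frac{x}{2} + 1 \right)} + C.
The condition gives C = \frac{1}{2} - \sin{\left(1 \right)} - (- \sin{\left(1 \right)}) = \frac{1}{2}.
So G(x) = \frac{1}{2} - \sin{\left(\frac{x}{2} + 1 \right)}.
Check: d/dx[\frac{1}{2} - \sin{\left(\frac{x}{2} + 1 \right)}] = - \frac{\cos{\left(\frac{x}{2} + 1 \right)}}{2} = G'(x).

G(x) = \frac{1}{2} - \sin{\left(\frac{x}{2} + 1 \right)}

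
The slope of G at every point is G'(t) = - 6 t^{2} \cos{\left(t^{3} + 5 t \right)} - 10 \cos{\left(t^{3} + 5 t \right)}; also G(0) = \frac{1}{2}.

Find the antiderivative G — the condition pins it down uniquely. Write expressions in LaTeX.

G(t) = \frac{1}{2} - 2 \sin{\left(t^{3} + 5 t \right)}

The substitution u = t^{3} + 5 t works: G'(t) is exactly (dG/du)*(du/dt) for that inner function.
A general antiderivative is - 2 \sin{\left(t^{3} + 5 t \right)} + C.
The condition gives C = \frac{1}{2} - (0) = \frac{1}{2}.
So G(t) = \frac{1}{2} - 2 \sin{\left(t^{3} + 5 t \right)}.
Check: d/dt[\frac{1}{2} - 2 \sin{\left(t^{3} + 5 t \right)}] = - 6 t^{2} \cos{\left(t^{3} + 5 t \right)} - 10 \cos{\left(t^{3} + 5 t \right)} = G'(t).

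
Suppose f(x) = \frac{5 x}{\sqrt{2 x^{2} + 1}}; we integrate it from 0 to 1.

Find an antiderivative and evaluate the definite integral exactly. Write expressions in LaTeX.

Antiderivative: F(x) = \frac{5 \sqrt{2 x^{2} + 1}}{2}; value = - \frac{5}{2} + \frac{5 \sqrt{3}}{2}

The substitution u = 2 x^{2} + 1 works: f is exactly (dF/du)*(du/dx) for that inner function.
F(x) = \frac{5 \sqrt{2 x^{2} + 1}}{2} is an antiderivative of f.
Check: d/dx[\frac{5 \sqrt{2 x^{2} + 1}}{2}] = \frac{5 x}{\sqrt{2 x^{2} + 1}} = f(x).
F(1) = \frac{5 \sqrt{3}}{2}; F(0) = \frac{5}{2}.
Integral = F(1) - F(0) = - \frac{5}{2} + \frac{5 \sqrt{3}}{2}.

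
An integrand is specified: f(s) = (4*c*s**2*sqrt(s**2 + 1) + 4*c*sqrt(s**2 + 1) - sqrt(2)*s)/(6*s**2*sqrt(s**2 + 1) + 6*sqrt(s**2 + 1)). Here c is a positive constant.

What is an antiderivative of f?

For F(s) to be correct the identity F'(s) - f(s) = 0 must hold.
Check: d/ds[(4*c*s*sqrt(s**2 + 1) + sqrt(2))/(6*sqrt(s**2 + 1))] = (4*c*s**4 + 8*c*s**2 + 4*c - sqrt(2)*s*sqrt(s**2 + 1))/(6*s**4 + 12*s**2 + 6), which equals f(s).

An antiderivative is F(s) = (4*c*s*sqrt(s**2 + 1) + sqrt(2))/(6*sqrt(s**2 + 1)).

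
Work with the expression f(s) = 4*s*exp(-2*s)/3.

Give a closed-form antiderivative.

Recognize the product-rule pattern: f = u'v + uv' with u = -2*s/3 - 1/3, v = exp(-2*s), so integration by parts undoes it.
Check: d/ds[-(2*s + 1)*exp(-2*s)/3] = 4*s*exp(-2*s)/3 = f(s).

An antiderivative is F(s) = -(2*s + 1)*exp(-2*s)/3.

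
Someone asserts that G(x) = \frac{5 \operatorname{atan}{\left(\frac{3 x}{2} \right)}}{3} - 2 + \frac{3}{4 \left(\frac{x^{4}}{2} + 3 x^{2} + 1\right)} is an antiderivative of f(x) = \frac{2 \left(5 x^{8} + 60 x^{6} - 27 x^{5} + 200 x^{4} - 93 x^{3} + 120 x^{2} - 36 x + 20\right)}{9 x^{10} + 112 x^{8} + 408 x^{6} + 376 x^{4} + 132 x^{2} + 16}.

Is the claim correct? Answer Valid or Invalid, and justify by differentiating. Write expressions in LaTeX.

Valid - differentiating G returns exactly f.

d/dx[G] = \frac{10 x^{8} + 120 x^{6} - 54 x^{5} + 400 x^{4} - 186 x^{3} + 240 x^{2} - 72 x + 40}{9 x^{10} + 112 x^{8} + 408 x^{6} + 376 x^{4} + 132 x^{2} + 16}
This equals f(x) exactly, so the claim holds.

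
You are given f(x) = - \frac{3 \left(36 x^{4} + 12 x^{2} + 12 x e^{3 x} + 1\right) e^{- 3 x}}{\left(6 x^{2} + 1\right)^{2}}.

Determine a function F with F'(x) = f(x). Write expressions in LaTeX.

An antiderivative is F(x) = e^{- 3 x} + \frac{3}{2 \left(3 x^{2} + \frac{1}{2}\right)}.

For F(x) to be correct the identity F'(x) - f(x) = 0 must hold.
Check: d/dx[e^{- 3 x} + \frac{3}{2 \left(3 x^{2} + \frac{1}{2}\right)}] = \frac{- 108 x^{4} - 36 x^{2} - 36 x e^{3 x} - 3}{36 x^{4} e^{3 x} + 12 x^{2} e^{3 x} + e^{3 x}}, which equals f(x).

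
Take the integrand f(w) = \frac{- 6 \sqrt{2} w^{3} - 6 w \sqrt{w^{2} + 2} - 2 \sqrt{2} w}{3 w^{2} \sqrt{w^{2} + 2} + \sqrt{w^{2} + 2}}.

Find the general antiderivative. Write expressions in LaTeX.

Check any antiderivative F(w) by computing F'(w) and comparing it with f(w).
Check: d/dw[- 4 \sqrt{\frac{w^{2}}{2} + 1} - \log{\left(3 w^{2} + 1 \right)}] = \frac{- 6 \sqrt{2} w^{3} - 6 w \sqrt{w^{2} + 2} - 2 \sqrt{2} w}{3 w^{2} \sqrt{w^{2} + 2} + \sqrt{w^{2} + 2}} = f(w).

F(w) = - 4 \sqrt{\frac{w^{2}}{2} + 1} - \log{\left(3 w^{2} + 1 \right)} + C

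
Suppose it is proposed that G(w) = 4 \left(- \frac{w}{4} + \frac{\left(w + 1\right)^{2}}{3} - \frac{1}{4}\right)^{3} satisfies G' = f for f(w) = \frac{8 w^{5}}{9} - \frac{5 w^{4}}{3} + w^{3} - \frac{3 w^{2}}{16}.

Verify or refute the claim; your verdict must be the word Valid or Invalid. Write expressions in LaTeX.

Invalid: d/dw[G] - f = \frac{40 w^{4}}{9} + \frac{20 w^{3}}{9} + \frac{17 w^{2}}{9} + \frac{29 w}{72} + \frac{5}{144}, which is not 0.

d/dw[G] = \frac{8 w^{5}}{9} + \frac{25 w^{4}}{9} + \frac{29 w^{3}}{9} + \frac{245 w^{2}}{144} + \frac{29 w}{72} + \frac{5}{144}
d/dw[G] - f(w) = \frac{40 w^{4}}{9} + \frac{20 w^{3}}{9} + \frac{17 w^{2}}{9} + \frac{29 w}{72} + \frac{5}{144} != 0.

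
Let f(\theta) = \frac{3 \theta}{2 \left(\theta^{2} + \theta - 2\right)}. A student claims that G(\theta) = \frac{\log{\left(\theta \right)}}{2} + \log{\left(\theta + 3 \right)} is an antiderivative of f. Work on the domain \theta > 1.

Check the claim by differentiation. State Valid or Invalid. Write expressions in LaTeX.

d/d\theta[G] = \frac{3 \theta + 3}{2 \theta^{2} + 6 \theta}
d/d\theta[G] - f(\theta) = \frac{- 3 \theta^{2} - 3 \theta - 6}{2 \theta^{4} + 8 \theta^{3} + 2 \theta^{2} - 12 \theta} != 0.

Invalid: d/d\theta[G] - f = \frac{- 3 \theta^{2} - 3 \theta - 6}{2 \theta^{4} + 8 \theta^{3} + 2 \theta^{2} - 12 \theta}, which is not 0.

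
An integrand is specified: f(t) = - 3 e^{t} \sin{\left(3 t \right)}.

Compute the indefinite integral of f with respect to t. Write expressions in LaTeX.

For F(t) to be correct the identity F'(t) - f(t) = 0 must hold.
Check: d/dt[\frac{3 \left(- \sin{\left(3 t \right)} + 3 \cos{\left(3 t \right)}\right) e^{t}}{10}] = - 3 e^{t} \sin{\left(3 t \right)} = f(t).

F(t) = \frac{3 \left(- \sin{\left(3 t \right)} + 3 \cos{\left(3 t \right)}\right) e^{t}}{10} + C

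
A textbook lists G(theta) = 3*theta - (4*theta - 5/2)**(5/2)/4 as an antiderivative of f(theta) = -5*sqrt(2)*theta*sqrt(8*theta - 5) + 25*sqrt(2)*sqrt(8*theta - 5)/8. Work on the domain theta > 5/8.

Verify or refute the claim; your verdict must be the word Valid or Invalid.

d/dtheta[G] = sqrt(2)*(-40*theta*sqrt(8*theta - 5) + 25*sqrt(8*theta - 5) + 12*sqrt(2))/8
d/dtheta[G] - f(theta) = 3 != 0.

Invalid: d/dtheta[G] - f = 3, which is not 0.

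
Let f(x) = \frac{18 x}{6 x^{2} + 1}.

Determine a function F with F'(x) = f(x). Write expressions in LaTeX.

f matches the chain-rule pattern g'(h)*h' with inner function h(x) = 2 x^{2} + \frac{1}{3}; substituting u = h(x) collapses the integral.
Check: d/dx[\frac{3 \log{\left(2 x^{2} + \frac{1}{3} \right)}}{2}] = \frac{18 x}{6 x^{2} + 1} = f(x).

An antiderivative is F(x) = \frac{3 \log{\left(2 x^{2} + \frac{1}{3} \right)}}{2}.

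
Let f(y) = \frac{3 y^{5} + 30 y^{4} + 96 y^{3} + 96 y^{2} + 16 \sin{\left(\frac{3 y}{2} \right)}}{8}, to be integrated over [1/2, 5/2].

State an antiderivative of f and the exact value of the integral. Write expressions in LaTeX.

Antiderivative: F(y) = \frac{\left(\frac{y^{2}}{2} + 2 y\right)^{3}}{2} - \frac{4 \cos{\left(\frac{3 y}{2} \right)}}{3}; value = \frac{4 \cos{\left(\frac{3}{4} \right)}}{3} - \frac{4 \cos{\left(\frac{15}{4} \right)}}{3} + \frac{34237}{128}

Whatever form F(y) takes, F'(y) = f(y) is non-negotiable.
F(y) = \frac{\left(\frac{y^{2}}{2} + 2 y\right)^{3}}{2} - \frac{4 \cos{\left(\frac{3 y}{2} \right)}}{3} is an antiderivative of f.
Check: d/dy[\frac{\left(\frac{y^{2}}{2} + 2 y\right)^{3}}{2} - \frac{4 \cos{\left(\frac{3 y}{2} \right)}}{3}] = \frac{3 y^{5}}{8} + \frac{15 y^{4}}{4} + 12 y^{3} + 12 y^{2} + 2 \sin{\left(\frac{3 y}{2} \right)}, which equals f(y).
F(5/2) = \frac{274625}{1024} - \frac{4 \cos{\left(\frac{15}{4} \right)}}{3}; F(1/2) = \frac{729}{1024} - \frac{4 \cos{\left(\frac{3}{4} \right)}}{3}.
Integral = F(5/2) - F(1/2) = \frac{4 \cos{\left(\frac{3}{4} \right)}}{3} - \frac{4 \cos{\left(\frac{15}{4} \right)}}{3} + \frac{34237}{128}.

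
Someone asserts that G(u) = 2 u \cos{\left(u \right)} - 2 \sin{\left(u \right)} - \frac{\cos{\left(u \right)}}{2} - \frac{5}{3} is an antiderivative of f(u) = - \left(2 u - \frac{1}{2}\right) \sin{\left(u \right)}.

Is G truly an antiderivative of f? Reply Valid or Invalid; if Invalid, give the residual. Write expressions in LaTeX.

d/du[G] = - 2 u \sin{\left(u \right)} + \frac{\sin{\left(u \right)}}{2}
This equals f(u) exactly, so the claim holds.

Valid - the claim checks out under differentiation.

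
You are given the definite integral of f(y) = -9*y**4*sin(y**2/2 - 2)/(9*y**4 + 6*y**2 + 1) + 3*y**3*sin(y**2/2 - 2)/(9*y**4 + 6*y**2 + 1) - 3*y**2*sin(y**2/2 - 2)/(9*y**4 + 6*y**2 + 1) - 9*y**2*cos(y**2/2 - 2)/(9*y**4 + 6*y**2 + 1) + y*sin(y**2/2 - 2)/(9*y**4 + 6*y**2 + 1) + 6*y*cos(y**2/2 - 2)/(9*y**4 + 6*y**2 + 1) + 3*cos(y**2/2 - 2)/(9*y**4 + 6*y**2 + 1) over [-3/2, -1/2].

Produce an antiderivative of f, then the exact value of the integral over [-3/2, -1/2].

Antiderivative: F(y) = (3*y*cos(y**2/2 - 2) - cos(y**2/2 - 2))/(3*y**2 + 1); value = -10*cos(15/8)/7 + 22*cos(7/8)/31

The integrand splits into summands that can be handled one at a time.
F(y) = (3*y*cos(y**2/2 - 2) - cos(y**2/2 - 2))/(3*y**2 + 1) is an antiderivative of f.
Check: d/dy[(3*y*cos(y**2/2 - 2) - cos(y**2/2 - 2))/(3*y**2 + 1)] = (-9*y**4*sin(y**2/2 - 2) + 3*y**3*sin(y**2/2 - 2) - 3*y**2*sin(y**2/2 - 2) - 9*y**2*cos(y**2/2 - 2) + y*sin(y**2/2 - 2) + 6*y*cos(y**2/2 - 2) + 3*cos(y**2/2 - 2))/(9*y**4 + 6*y**2 + 1), which equals f(y).
F(-1/2) = -10*cos(15/8)/7; F(-3/2) = -22*cos(7/8)/31.
Integral = F(-1/2) - F(-3/2) = -10*cos(15/8)/7 + 22*cos(7/8)/31.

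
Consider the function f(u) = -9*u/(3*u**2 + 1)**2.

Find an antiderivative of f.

f matches the chain-rule pattern g'(h)*h' with inner function h(u) = 2*u**2 + 2/3; substituting w = h(u) collapses the integral.
Check: d/du[1/(2*u**2 + 2/3)] = -9*u/(9*u**4 + 6*u**2 + 1), which equals f(u).

An antiderivative is F(u) = 1/(2*u**2 + 2/3).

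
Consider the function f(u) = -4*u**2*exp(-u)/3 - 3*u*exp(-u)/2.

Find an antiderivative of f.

An antiderivative is F(u) = (8*u**2 + 25*u + 25)*exp(-u)/6.

Recognize the product-rule pattern: f = v'r + vr' with v = 4*u**2/3 + 25*u/6 + 25/6, r = exp(-u), so integration by parts undoes it.
Check: d/du[(8*u**2 + 25*u + 25)*exp(-u)/6] = (-8*u**2 - 9*u)*exp(-u)/6, which equals f(u).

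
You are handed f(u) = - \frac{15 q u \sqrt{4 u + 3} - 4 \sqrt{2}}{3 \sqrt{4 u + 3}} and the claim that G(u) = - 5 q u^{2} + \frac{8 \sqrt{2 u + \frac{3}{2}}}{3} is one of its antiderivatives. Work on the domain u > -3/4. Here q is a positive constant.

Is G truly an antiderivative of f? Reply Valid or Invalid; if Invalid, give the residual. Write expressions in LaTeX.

Invalid: d/du[G] - f = \frac{- 15 q u \sqrt{4 u + 3} + 4 \sqrt{2}}{3 \sqrt{4 u + 3}}, which is not 0.

d/du[G] = \frac{- 30 q u \sqrt{4 u + 3} + 8 \sqrt{2}}{3 \sqrt{4 u + 3}}
d/du[G] - f(u) = \frac{- 15 q u \sqrt{4 u + 3} + 4 \sqrt{2}}{3 \sqrt{4 u + 3}} != 0.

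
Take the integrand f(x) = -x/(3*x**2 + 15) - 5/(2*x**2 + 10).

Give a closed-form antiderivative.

An antiderivative is F(x) = -log(x**2 + 5)/6 - sqrt(5)*atan(sqrt(5)*x/5)/2.

The integrand splits into summands that can be handled one at a time.
Check: d/dx[-log(x**2 + 5)/6 - sqrt(5)*atan(sqrt(5)*x/5)/2] = (-2*x - 15)/(6*x**2 + 30), which equals f(x).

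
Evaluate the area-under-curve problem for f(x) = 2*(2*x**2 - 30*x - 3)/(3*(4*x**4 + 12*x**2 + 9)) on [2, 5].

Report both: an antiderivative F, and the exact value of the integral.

Antiderivative: F(x) = -(2*x - 15)/(3*(2*x**2 + 3)); value = -16/53

f has the shape u'v + uv' for u = 1/(2*x**2 + 3) and v = 5 - 2*x/3 — it is the derivative of the product u*v.
F(x) = -(2*x - 15)/(3*(2*x**2 + 3)) is an antiderivative of f.
Check: d/dx[-(2*x - 15)/(3*(2*x**2 + 3))] = (4*x**2 - 60*x - 6)/(12*x**4 + 36*x**2 + 27), which equals f(x).
F(5) = 5/159; F(2) = 1/3.
Integral = F(5) - F(2) = -16/53.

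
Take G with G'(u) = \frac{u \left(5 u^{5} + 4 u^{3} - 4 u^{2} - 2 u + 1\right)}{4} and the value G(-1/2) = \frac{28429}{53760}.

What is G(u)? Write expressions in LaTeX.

Recover the given G'(u) by differentiating a candidate G(u); any mismatch rules it out.
A general antiderivative is \frac{5 u^{7}}{28} + \frac{u^{5}}{5} - \frac{u^{4}}{4} - \frac{u^{3}}{6} + \frac{u^{2}}{8} + C.
The condition gives C = \frac{28429}{53760} - (\frac{1549}{53760}) = \frac{1}{2}.
So G(u) = \frac{150 u^{7} + 168 u^{5} - 210 u^{4} - 140 u^{3} + 105 u^{2} + 420}{840}.
Check: d/du[\frac{150 u^{7} + 168 u^{5} - 210 u^{4} - 140 u^{3} + 105 u^{2} + 420}{840}] = \frac{5 u^{6}}{4} + u^{4} - u^{3} - \frac{u^{2}}{2} + \frac{u}{4}, which equals G'(u).

G(u) = \frac{150 u^{7} + 168 u^{5} - 210 u^{4} - 140 u^{3} + 105 u^{2} + 420}{840}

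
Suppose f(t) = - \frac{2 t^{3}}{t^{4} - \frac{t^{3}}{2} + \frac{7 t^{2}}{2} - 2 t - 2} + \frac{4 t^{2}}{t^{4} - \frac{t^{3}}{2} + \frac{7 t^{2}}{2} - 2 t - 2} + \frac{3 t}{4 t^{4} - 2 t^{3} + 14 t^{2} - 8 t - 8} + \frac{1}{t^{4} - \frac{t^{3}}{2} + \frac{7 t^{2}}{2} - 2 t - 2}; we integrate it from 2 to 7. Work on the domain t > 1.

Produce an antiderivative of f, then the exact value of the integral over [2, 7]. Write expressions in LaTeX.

Antiderivative: F(t) = \frac{34 \log{\left(t - 1 \right)} - 20 \log{\left(t + \frac{1}{2} \right)} - 75 \log{\left(t^{2} + 4 \right)} + 80 \operatorname{atan}{\left(\frac{t}{2} \right)}}{68}; value = - \frac{75 \log{\left(53 \right)}}{68} - \frac{5 \pi}{17} - \frac{5 \log{\left(\frac{15}{2} \right)}}{17} + \frac{5 \log{\left(\frac{5}{2} \right)}}{17} + \frac{\log{\left(6 \right)}}{2} + \frac{20 \operatorname{atan}{\left(\frac{7}{2} \right)}}{17} + \frac{75 \log{\left(8 \right)}}{68}

Factor the denominator (2 \left(t - 1\right) \left(2 t + 1\right) \left(t^{2} + 4\right)) and decompose: f = - \frac{5 \left(15 t - 16\right)}{34 \left(t^{2} + 4\right)} - \frac{10}{17 \left(2 t + 1\right)} + \frac{1}{2 \left(t - 1\right)}; each piece integrates to a log, atan, or power term.
F(t) = \frac{34 \log{\left(t - 1 \right)} - 20 \log{\left(t + \frac{1}{2} \right)} - 75 \log{\left(t^{2} + 4 \right)} + 80 \operatorname{atan}{\left(\frac{t}{2} \right)}}{68} is an antiderivative of f.
Check: d/dt[\frac{34 \log{\left(t - 1 \right)} - 20 \log{\left(t + \frac{1}{2} \right)} - 75 \log{\left(t^{2} + 4 \right)} + 80 \operatorname{atan}{\left(\frac{t}{2} \right)}}{68}] = \frac{- 8 t^{3} + 16 t^{2} + 3 t + 4}{4 t^{4} - 2 t^{3} + 14 t^{2} - 8 t - 8}, which equals f(t).
F(7) = - \frac{75 \log{\left(53 \right)}}{68} - \frac{5 \log{\left(\frac{15}{2} \right)}}{17} + \frac{\log{\left(6 \right)}}{2} + \frac{20 \operatorname{atan}{\left(\frac{7}{2} \right)}}{17}; F(2) = - \frac{75 \log{\left(8 \right)}}{68} - \frac{5 \log{\left(\frac{5}{2} \right)}}{17} + \frac{5 \pi}{17}.
Integral = F(7) - F(2) = - \frac{75 \log{\left(53 \right)}}{68} - \frac{5 \pi}{17} - \frac{5 \log{\left(\frac{15}{2} \right)}}{17} + \frac{5 \log{\left(\frac{5}{2} \right)}}{17} + \frac{\log{\left(6 \right)}}{2} + \frac{20 \operatorname{atan}{\left(\frac{7}{2} \right)}}{17} + \frac{75 \log{\left(8 \right)}}{68}.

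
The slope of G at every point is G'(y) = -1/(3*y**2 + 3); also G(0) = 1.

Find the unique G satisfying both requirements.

A first test for any G(y): its y-derivative must equal the given G'(y).
A general antiderivative is -atan(y)/3 + C.
The condition gives C = 1 - (0) = 1.
So G(y) = -(atan(y) - 3)/3.
Check: d/dy[-(atan(y) - 3)/3] = -1/(3*y**2 + 3) = G'(y).

G(y) = -(atan(y) - 3)/3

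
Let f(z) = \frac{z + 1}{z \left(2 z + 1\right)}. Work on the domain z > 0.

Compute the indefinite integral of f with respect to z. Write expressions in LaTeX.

F(z) = - \frac{- 2 \log{\left(z \right)} + \log{\left(z + \frac{1}{2} \right)}}{2} + C

The denominator factors as z \left(2 z + 1\right); partial fractions split f into directly integrable pieces: - \frac{1}{2 z + 1} + \frac{1}{z}.
Check: d/dz[- \frac{- 2 \log{\left(z \right)} + \log{\left(z + \frac{1}{2} \right)}}{2}] = \frac{z + 1}{2 z^{2} + z}, which equals f(z).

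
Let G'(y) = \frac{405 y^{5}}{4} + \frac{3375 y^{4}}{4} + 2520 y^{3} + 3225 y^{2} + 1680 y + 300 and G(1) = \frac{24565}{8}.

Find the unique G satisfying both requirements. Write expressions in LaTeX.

G(y) = \frac{135 y^{6}}{8} + \frac{675 y^{5}}{4} + 630 y^{4} + 1075 y^{3} + 840 y^{2} + 300 y + 40

G'(y) matches the chain-rule pattern g'(h)*h' with inner function h(y) = \frac{3 y^{2}}{2} + 5 y + 2; substituting u = h(y) collapses the integral.
A general antiderivative is 5 \left(\frac{3 y^{2}}{2} + 5 y + 2\right)^{3} + C.
The condition gives C = \frac{24565}{8} - (\frac{24565}{8}) = 0.
So G(y) = \frac{135 y^{6}}{8} + \frac{675 y^{5}}{4} + 630 y^{4} + 1075 y^{3} + 840 y^{2} + 300 y + 40.
Check: d/dy[\frac{135 y^{6}}{8} + \frac{675 y^{5}}{4} + 630 y^{4} + 1075 y^{3} + 840 y^{2} + 300 y + 40] = \frac{405 y^{5}}{4} + \frac{3375 y^{4}}{4} + 2520 y^{3} + 3225 y^{2} + 1680 y + 300 = G'(y).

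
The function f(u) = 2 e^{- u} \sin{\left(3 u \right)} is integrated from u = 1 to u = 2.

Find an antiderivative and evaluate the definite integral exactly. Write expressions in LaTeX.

Antiderivative: F(u) = \frac{\left(- \sin{\left(3 u \right)} - 3 \cos{\left(3 u \right)}\right) e^{- u}}{5}; value = \frac{3 \cos{\left(3 \right)}}{5 e} - \frac{3 \cos{\left(6 \right)}}{5 e^{2}} - \frac{\sin{\left(6 \right)}}{5 e^{2}} + \frac{\sin{\left(3 \right)}}{5 e}

Whatever form F(u) takes, F'(u) = f(u) is non-negotiable.
F(u) = \frac{\left(- \sin{\left(3 u \right)} - 3 \cos{\left(3 u \right)}\right) e^{- u}}{5} is an antiderivative of f.
Check: d/du[\frac{\left(- \sin{\left(3 u \right)} - 3 \cos{\left(3 u \right)}\right) e^{- u}}{5}] = 2 e^{- u} \sin{\left(3 u \right)} = f(u).
F(2) = - \frac{3 \cos{\left(6 \right)}}{5 e^{2}} - \frac{\sin{\left(6 \right)}}{5 e^{2}}; F(1) = - \frac{\sin{\left(3 \right)}}{5 e} - \frac{3 \cos{\left(3 \right)}}{5 e}.
Integral = F(2) - F(1) = \frac{3 \cos{\left(3 \right)}}{5 e} - \frac{3 \cos{\left(6 \right)}}{5 e^{2}} - \frac{\sin{\left(6 \right)}}{5 e^{2}} + \frac{\sin{\left(3 \right)}}{5 e}.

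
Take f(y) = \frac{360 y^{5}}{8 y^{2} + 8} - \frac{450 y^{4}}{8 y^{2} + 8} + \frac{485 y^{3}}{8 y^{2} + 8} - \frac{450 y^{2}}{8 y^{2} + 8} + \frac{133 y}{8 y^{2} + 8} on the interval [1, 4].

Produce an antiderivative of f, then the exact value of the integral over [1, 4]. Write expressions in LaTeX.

Integrate term by term and add the pieces.
F(y) = \frac{180 y^{4} - 300 y^{3} + 125 y^{2} + 4 \log{\left(y^{4} + 2 y^{2} + 1 \right)}}{16} is an antiderivative of f.
Check: d/dy[\frac{180 y^{4} - 300 y^{3} + 125 y^{2} + 4 \log{\left(y^{4} + 2 y^{2} + 1 \right)}}{16}] = \frac{360 y^{5} - 450 y^{4} + 485 y^{3} - 450 y^{2} + 133 y}{8 y^{2} + 8}, which equals f(y).
F(4) = \frac{\log{\left(289 \right)}}{4} + 1805; F(1) = \frac{5}{16} + \frac{\log{\left(4 \right)}}{4}.
Integral = F(4) - F(1) = - \frac{\log{\left(4 \right)}}{4} + \frac{\log{\left(289 \right)}}{4} + \frac{28875}{16}.

Antiderivative: F(y) = \frac{180 y^{4} - 300 y^{3} + 125 y^{2} + 4 \log{\left(y^{4} + 2 y^{2} + 1 \right)}}{16}; value = - \frac{\log{\left(4 \right)}}{4} + \frac{\log{\left(289 \right)}}{4} + \frac{28875}{16}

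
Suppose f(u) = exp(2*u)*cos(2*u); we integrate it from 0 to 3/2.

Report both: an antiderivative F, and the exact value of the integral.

Check any antiderivative F(u) by computing F'(u) and comparing it with f(u).
F(u) = exp(2*u)*sin(2*u)/4 + exp(2*u)*cos(2*u)/4 is an antiderivative of f.
Check: d/du[exp(2*u)*sin(2*u)/4 + exp(2*u)*cos(2*u)/4] = exp(2*u)*cos(2*u) = f(u).
F(3/2) = exp(3)*cos(3)/4 + exp(3)*sin(3)/4; F(0) = 1/4.
Integral = F(3/2) - F(0) = exp(3)*cos(3)/4 - 1/4 + exp(3)*sin(3)/4.

Antiderivative: F(u) = exp(2*u)*sin(2*u)/4 + exp(2*u)*cos(2*u)/4; value = exp(3)*cos(3)/4 - 1/4 + exp(3)*sin(3)/4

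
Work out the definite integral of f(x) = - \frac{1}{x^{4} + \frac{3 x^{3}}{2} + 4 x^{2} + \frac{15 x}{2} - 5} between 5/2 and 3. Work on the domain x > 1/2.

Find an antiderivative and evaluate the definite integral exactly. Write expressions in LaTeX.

Antiderivative: F(x) = - \frac{8 \log{\left(x - \frac{1}{2} \right)}}{105} + \frac{2 \log{\left(x + 2 \right)}}{45} + \frac{\log{\left(x^{2} + 5 \right)}}{63} + \frac{8 \sqrt{5} \operatorname{atan}{\left(\frac{\sqrt{5} x}{5} \right)}}{315}; value = - \frac{8 \log{\left(\frac{5}{2} \right)}}{105} - \frac{2 \log{\left(\frac{9}{2} \right)}}{45} - \frac{8 \sqrt{5} \operatorname{atan}{\left(\frac{\sqrt{5}}{2} \right)}}{315} - \frac{\log{\left(\frac{45}{4} \right)}}{63} + \frac{\log{\left(14 \right)}}{63} + \frac{8 \log{\left(2 \right)}}{105} + \frac{8 \sqrt{5} \operatorname{atan}{\left(\frac{3 \sqrt{5}}{5} \right)}}{315} + \frac{2 \log{\left(5 \right)}}{45}

Factor the denominator (\left(x + 2\right) \left(2 x - 1\right) \left(x^{2} + 5\right)) and decompose: f = \frac{2 \left(x + 4\right)}{63 \left(x^{2} + 5\right)} - \frac{16}{105 \left(2 x - 1\right)} + \frac{2}{45 \left(x + 2\right)}; each piece integrates to a log, atan, or power term.
F(x) = - \frac{8 \log{\left(x - \frac{1}{2} \right)}}{105} + \frac{2 \log{\left(x + 2 \right)}}{45} + \frac{\log{\left(x^{2} + 5 \right)}}{63} + \frac{8 \sqrt{5} \operatorname{atan}{\left(\frac{\sqrt{5} x}{5} \right)}}{315} is an antiderivative of f.
Check: d/dx[- \frac{8 \log{\left(x - \frac{1}{2} \right)}}{105} + \frac{2 \log{\left(x + 2 \right)}}{45} + \frac{\log{\left(x^{2} + 5 \right)}}{63} + \frac{8 \sqrt{5} \operatorname{atan}{\left(\frac{\sqrt{5} x}{5} \right)}}{315}] = - \frac{2}{2 x^{4} + 3 x^{3} + 8 x^{2} + 15 x - 10}, which equals f(x).
F(3) = - \frac{8 \log{\left(\frac{5}{2} \right)}}{105} + \frac{\log{\left(14 \right)}}{63} + \frac{8 \sqrt{5} \operatorname{atan}{\left(\frac{3 \sqrt{5}}{5} \right)}}{315} + \frac{2 \log{\left(5 \right)}}{45}; F(5/2) = - \frac{8 \log{\left(2 \right)}}{105} + \frac{\log{\left(\frac{45}{4} \right)}}{63} + \frac{8 \sqrt{5} \operatorname{atan}{\left(\frac{\sqrt{5}}{2} \right)}}{315} + \frac{2 \log{\left(\frac{9}{2} \right)}}{45}.
Integral = F(3) - F(5/2) = - \frac{8 \log{\left(\frac{5}{2} \right)}}{105} - \frac{2 \log{\left(\frac{9}{2} \right)}}{45} - \frac{8 \sqrt{5} \operatorname{atan}{\left(\frac{\sqrt{5}}{2} \right)}}{315} - \frac{\log{\left(\frac{45}{4} \right)}}{63} + \frac{\log{\left(14 \right)}}{63} + \frac{8 \log{\left(2 \right)}}{105} + \frac{8 \sqrt{5} \operatorname{atan}{\left(\frac{3 \sqrt{5}}{5} \right)}}{315} + \frac{2 \log{\left(5 \right)}}{45}.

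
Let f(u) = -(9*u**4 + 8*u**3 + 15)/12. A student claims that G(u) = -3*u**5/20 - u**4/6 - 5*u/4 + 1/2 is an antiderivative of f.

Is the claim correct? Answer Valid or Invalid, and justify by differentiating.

d/du[G] = -3*u**4/4 - 2*u**3/3 - 5/4
This equals f(u) exactly, so the claim holds.

Valid. The derivative of G reproduces f.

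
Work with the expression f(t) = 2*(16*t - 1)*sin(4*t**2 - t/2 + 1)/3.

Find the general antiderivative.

F(t) = -4*cos(4*t**2 - t/2 + 1)/3 + C

f matches the chain-rule pattern g'(h)*h' with inner function h(t) = 4*t**2 - t/2 + 1; substituting u = h(t) collapses the integral.
Check: d/dt[-4*cos(4*t**2 - t/2 + 1)/3] = 32*t*sin(4*t**2 - t/2 + 1)/3 - 2*sin(4*t**2 - t/2 + 1)/3, which equals f(t).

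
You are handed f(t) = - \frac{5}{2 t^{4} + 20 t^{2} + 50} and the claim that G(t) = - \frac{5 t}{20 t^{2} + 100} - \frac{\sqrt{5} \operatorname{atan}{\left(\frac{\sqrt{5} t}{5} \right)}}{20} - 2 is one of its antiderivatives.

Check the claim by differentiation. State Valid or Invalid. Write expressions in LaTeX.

d/dt[G] = - \frac{5}{2 t^{4} + 20 t^{2} + 50}
This equals f(t) exactly, so the claim holds.

Valid. The derivative of G reproduces f.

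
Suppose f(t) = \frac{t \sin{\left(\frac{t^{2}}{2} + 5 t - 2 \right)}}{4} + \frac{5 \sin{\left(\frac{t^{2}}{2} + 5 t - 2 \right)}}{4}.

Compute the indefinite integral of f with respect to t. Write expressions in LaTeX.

The substitution u = \frac{t^{2}}{2} + 5 t - 2 works: f is exactly (dF/du)*(du/dt) for that inner function.
Check: d/dt[- \frac{\cos{\left(\frac{t^{2}}{2} + 5 t - 2 \right)}}{4}] = \frac{t \sin{\left(\frac{t^{2}}{2} + 5 t - 2 \right)}}{4} + \frac{5 \sin{\left(\frac{t^{2}}{2} + 5 t - 2 \right)}}{4} = f(t).

F(t) = - \frac{\cos{\left(\frac{t^{2}}{2} + 5 t - 2 \right)}}{4} + C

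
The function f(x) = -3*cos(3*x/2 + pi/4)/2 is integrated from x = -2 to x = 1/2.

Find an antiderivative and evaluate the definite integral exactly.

Whatever form F(x) takes, F'(x) = f(x) is non-negotiable.
F(x) = -sin(3*x/2 + pi/4) is an antiderivative of f.
Check: d/dx[-sin(3*x/2 + pi/4)] = -3*cos(3*x/2 + pi/4)/2 = f(x).
F(1/2) = -sin(3/4 + pi/4); F(-2) = -cos(pi/4 + 3).
Integral = F(1/2) - F(-2) = -sin(3/4 + pi/4) + cos(pi/4 + 3).

Antiderivative: F(x) = -sin(3*x/2 + pi/4); value = -sin(3/4 + pi/4) + cos(pi/4 + 3)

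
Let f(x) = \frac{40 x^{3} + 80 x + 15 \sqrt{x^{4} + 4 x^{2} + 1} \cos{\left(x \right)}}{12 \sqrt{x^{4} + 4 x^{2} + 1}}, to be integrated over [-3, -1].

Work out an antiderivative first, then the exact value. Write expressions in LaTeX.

Antiderivative: F(x) = \frac{5 \sqrt{x^{4} + 4 x^{2} + 1}}{3} + \frac{5 \sin{\left(x \right)}}{4}; value = - \frac{5 \sqrt{118}}{3} - \frac{5 \sin{\left(1 \right)}}{4} + \frac{5 \sin{\left(3 \right)}}{4} + \frac{5 \sqrt{6}}{3}

A first test for any F(x): its x-derivative must equal f(x) identically.
F(x) = \frac{5 \sqrt{x^{4} + 4 x^{2} + 1}}{3} + \frac{5 \sin{\left(x \right)}}{4} is an antiderivative of f.
Check: d/dx[\frac{5 \sqrt{x^{4} + 4 x^{2} + 1}}{3} + \frac{5 \sin{\left(x \right)}}{4}] = \frac{40 x^{3} + 80 x + 15 \sqrt{x^{4} + 4 x^{2} + 1} \cos{\left(x \right)}}{12 \sqrt{x^{4} + 4 x^{2} + 1}} = f(x).
F(-1) = - \frac{5 \sin{\left(1 \right)}}{4} + \frac{5 \sqrt{6}}{3}; F(-3) = - \frac{5 \sin{\left(3 \right)}}{4} + \frac{5 \sqrt{118}}{3}.
Integral = F(-1) - F(-3) = - \frac{5 \sqrt{118}}{3} - \frac{5 \sin{\left(1 \right)}}{4} + \frac{5 \sin{\left(3 \right)}}{4} + \frac{5 \sqrt{6}}{3}.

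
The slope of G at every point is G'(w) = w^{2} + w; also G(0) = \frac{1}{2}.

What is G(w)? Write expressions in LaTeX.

Integrate term by term and add the pieces.
A general antiderivative is \frac{w^{3}}{3} + \frac{w^{2}}{2} + C.
The condition gives C = \frac{1}{2} - (0) = \frac{1}{2}.
So G(w) = \frac{w^{3}}{3} + \frac{w^{2}}{2} + \frac{1}{2}.
Check: d/dw[\frac{w^{3}}{3} + \frac{w^{2}}{2} + \frac{1}{2}] = w^{2} + w = G'(w).

G(w) = \frac{w^{3}}{3} + \frac{w^{2}}{2} + \frac{1}{2}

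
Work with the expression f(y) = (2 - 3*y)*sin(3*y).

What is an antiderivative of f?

An antiderivative F(y) passes only if d/dy[F] lands on f(y) exactly.
Check: d/dy[(3*y*cos(3*y) - sin(3*y) - 2*cos(3*y))/3] = -3*y*sin(3*y) + 2*sin(3*y), which equals f(y).

An antiderivative is F(y) = (3*y*cos(3*y) - sin(3*y) - 2*cos(3*y))/3.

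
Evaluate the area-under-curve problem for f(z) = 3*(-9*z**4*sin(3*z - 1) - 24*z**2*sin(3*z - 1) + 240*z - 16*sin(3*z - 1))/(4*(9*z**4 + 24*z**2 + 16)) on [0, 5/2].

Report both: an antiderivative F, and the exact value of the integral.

Whatever form F(z) takes, F'(z) = f(z) is non-negotiable.
F(z) = (3*z**2*cos(3*z - 1) + 4*cos(3*z - 1) - 120)/(12*z**2 + 16) is an antiderivative of f.
Check: d/dz[(3*z**2*cos(3*z - 1) + 4*cos(3*z - 1) - 120)/(12*z**2 + 16)] = (-27*z**4*sin(3*z - 1) - 72*z**2*sin(3*z - 1) + 720*z - 48*sin(3*z - 1))/(36*z**4 + 96*z**2 + 64), which equals f(z).
F(5/2) = -120/91 + cos(13/2)/4; F(0) = -15/2 + cos(1)/4.
Integral = F(5/2) - F(0) = -cos(1)/4 + cos(13/2)/4 + 1125/182.

Antiderivative: F(z) = (3*z**2*cos(3*z - 1) + 4*cos(3*z - 1) - 120)/(12*z**2 + 16); value = -cos(1)/4 + cos(13/2)/4 + 1125/182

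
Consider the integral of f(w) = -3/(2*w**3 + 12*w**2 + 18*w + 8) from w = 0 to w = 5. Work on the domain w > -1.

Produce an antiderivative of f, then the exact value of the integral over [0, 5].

The denominator factors as 2*(w + 1)**2*(w + 4); partial fractions split f into directly integrable pieces: -1/(6*(w + 4)) + 1/(6*(w + 1)) - 1/(2*(w + 1)**2).
F(w) = log(w + 1)/6 - log(w + 4)/6 + 3/(6*w + 6) is an antiderivative of f.
Check: d/dw[log(w + 1)/6 - log(w + 4)/6 + 3/(6*w + 6)] = -3/(2*w**3 + 12*w**2 + 18*w + 8) = f(w).
F(5) = -log(9)/6 + 1/12 + log(6)/6; F(0) = 1/2 - log(4)/6.
Integral = F(5) - F(0) = -5/12 - log(9)/6 + log(4)/6 + log(6)/6.

Antiderivative: F(w) = log(w + 1)/6 - log(w + 4)/6 + 3/(6*w + 6); value = -5/12 - log(9)/6 + log(4)/6 + log(6)/6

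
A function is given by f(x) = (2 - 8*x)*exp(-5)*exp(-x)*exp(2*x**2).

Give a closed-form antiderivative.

f matches the chain-rule pattern g'(h)*h' with inner function h(x) = 2*x**2 - x - 5; substituting u = h(x) collapses the integral.
Check: d/dx[-2*exp(2*x**2 - x - 5)] = (2 - 8*x)*exp(-5)*exp(-x)*exp(2*x**2) = f(x).

An antiderivative is F(x) = -2*exp(2*x**2 - x - 5).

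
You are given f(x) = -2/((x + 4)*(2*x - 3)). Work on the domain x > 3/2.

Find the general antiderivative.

F(x) = 2*(-log(x - 3/2) + log(x + 4))/11 + C

The denominator factors as (x + 4)*(2*x - 3); partial fractions split f into directly integrable pieces: -4/(11*(2*x - 3)) + 2/(11*(x + 4)).
Check: d/dx[2*(-log(x - 3/2) + log(x + 4))/11] = -2/(2*x**2 + 5*x - 12), which equals f(x).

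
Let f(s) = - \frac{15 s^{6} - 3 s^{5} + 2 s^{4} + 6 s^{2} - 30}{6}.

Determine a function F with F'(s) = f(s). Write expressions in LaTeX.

An antiderivative is F(s) = - \frac{s \left(150 s^{6} - 35 s^{5} + 28 s^{4} + 140 s^{2} - 2100\right)}{420}.

Whatever form F(s) takes, F'(s) = f(s) is non-negotiable.
Check: d/ds[- \frac{s \left(150 s^{6} - 35 s^{5} + 28 s^{4} + 140 s^{2} - 2100\right)}{420}] = - \frac{5 s^{6}}{2} + \frac{s^{5}}{2} - \frac{s^{4}}{3} - s^{2} + 5, which equals f(s).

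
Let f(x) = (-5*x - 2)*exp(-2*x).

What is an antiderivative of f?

An antiderivative is F(x) = 5*x*exp(-2*x)/2 + 9*exp(-2*x)/4.

Recognize the product-rule pattern: f = u'v + uv' with u = 5*x/2 + 9/4, v = exp(-2*x), so integration by parts undoes it.
Check: d/dx[5*x*exp(-2*x)/2 + 9*exp(-2*x)/4] = (-5*x - 2)*exp(-2*x) = f(x).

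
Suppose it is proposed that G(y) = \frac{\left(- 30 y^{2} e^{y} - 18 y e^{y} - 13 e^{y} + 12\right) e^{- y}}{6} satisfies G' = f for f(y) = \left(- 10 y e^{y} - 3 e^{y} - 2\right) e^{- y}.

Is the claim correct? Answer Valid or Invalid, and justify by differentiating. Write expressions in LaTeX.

Valid - the claim checks out under differentiation.

d/dy[G] = \left(- 10 y e^{y} - 3 e^{y} - 2\right) e^{- y}
This equals f(y) exactly, so the claim holds.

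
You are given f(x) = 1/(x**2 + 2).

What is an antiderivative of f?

An antiderivative is F(x) = sqrt(2)*atan(sqrt(2)*x/2)/2.

A candidate is checked by its d/dx: the result must match f(x).
Check: d/dx[sqrt(2)*atan(sqrt(2)*x/2)/2] = 1/(x**2 + 2) = f(x).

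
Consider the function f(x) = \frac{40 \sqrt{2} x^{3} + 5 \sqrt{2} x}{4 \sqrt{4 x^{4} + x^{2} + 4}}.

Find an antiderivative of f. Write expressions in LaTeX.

f matches the chain-rule pattern g'(h)*h' with inner function h(x) = 2 x^{4} + \frac{x^{2}}{2} + 2; substituting u = h(x) collapses the integral.
Check: d/dx[\frac{5 \sqrt{2} \sqrt{4 x^{4} + x^{2} + 4}}{4}] = \frac{40 \sqrt{2} x^{3} + 5 \sqrt{2} x}{4 \sqrt{4 x^{4} + x^{2} + 4}} = f(x).

An antiderivative is F(x) = \frac{5 \sqrt{2} \sqrt{4 x^{4} + x^{2} + 4}}{4}.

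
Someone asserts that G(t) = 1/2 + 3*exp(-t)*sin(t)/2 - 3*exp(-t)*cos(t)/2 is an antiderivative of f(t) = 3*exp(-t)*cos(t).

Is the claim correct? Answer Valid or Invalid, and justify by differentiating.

Valid - differentiating G returns exactly f.

d/dt[G] = 3*exp(-t)*cos(t)
This equals f(t) exactly, so the claim holds.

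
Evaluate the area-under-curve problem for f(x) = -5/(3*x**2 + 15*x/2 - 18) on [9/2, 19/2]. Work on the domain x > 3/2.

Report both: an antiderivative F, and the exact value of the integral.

Antiderivative: F(x) = -10*log(x - 3/2)/33 + 10*log(x + 4)/33; value = -10*log(17/2)/33 - 10*log(8)/33 + 10*log(3)/33 + 10*log(27/2)/33

The denominator factors as 3*(x + 4)*(2*x - 3); partial fractions split f into directly integrable pieces: -20/(33*(2*x - 3)) + 10/(33*(x + 4)).
F(x) = -10*log(x - 3/2)/33 + 10*log(x + 4)/33 is an antiderivative of f.
Check: d/dx[-10*log(x - 3/2)/33 + 10*log(x + 4)/33] = -10/(6*x**2 + 15*x - 36), which equals f(x).
F(19/2) = -10*log(8)/33 + 10*log(27/2)/33; F(9/2) = -10*log(3)/33 + 10*log(17/2)/33.
Integral = F(19/2) - F(9/2) = -10*log(17/2)/33 - 10*log(8)/33 + 10*log(3)/33 + 10*log(27/2)/33.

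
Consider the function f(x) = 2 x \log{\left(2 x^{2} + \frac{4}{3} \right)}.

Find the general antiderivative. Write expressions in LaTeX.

F(x) = \frac{3 x^{2} \log{\left(2 x^{2} + \frac{4}{3} \right)} - 3 x^{2} + 2 \log{\left(3 x^{2} + 2 \right)}}{3} + C

Whatever form F(x) takes, F'(x) = f(x) is non-negotiable.
Check: d/dx[\frac{3 x^{2} \log{\left(2 x^{2} + \frac{4}{3} \right)} - 3 x^{2} + 2 \log{\left(3 x^{2} + 2 \right)}}{3}] = 2 x \log{\left(x^{2} + \frac{2}{3} \right)} + 2 x \log{\left(2 \right)}, which equals f(x).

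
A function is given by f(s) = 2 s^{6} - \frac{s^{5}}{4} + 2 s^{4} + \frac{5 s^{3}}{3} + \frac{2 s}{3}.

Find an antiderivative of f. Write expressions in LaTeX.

Integrate term by term and add the pieces.
Check: d/ds[\frac{2 s^{7}}{7} - \frac{s^{6}}{24} + \frac{2 s^{5}}{5} + \frac{5 s^{4}}{12} + \frac{s^{2}}{3}] = 2 s^{6} - \frac{s^{5}}{4} + 2 s^{4} + \frac{5 s^{3}}{3} + \frac{2 s}{3} = f(s).

An antiderivative is F(s) = \frac{2 s^{7}}{7} - \frac{s^{6}}{24} + \frac{2 s^{5}}{5} + \frac{5 s^{4}}{12} + \frac{s^{2}}{3}.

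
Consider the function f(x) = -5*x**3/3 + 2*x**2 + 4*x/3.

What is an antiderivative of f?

The integrand splits into summands that can be handled one at a time.
Check: d/dx[-5*x**4/12 + 2*x**3/3 + 2*x**2/3] = -5*x**3/3 + 2*x**2 + 4*x/3 = f(x).

An antiderivative is F(x) = -5*x**4/12 + 2*x**3/3 + 2*x**2/3.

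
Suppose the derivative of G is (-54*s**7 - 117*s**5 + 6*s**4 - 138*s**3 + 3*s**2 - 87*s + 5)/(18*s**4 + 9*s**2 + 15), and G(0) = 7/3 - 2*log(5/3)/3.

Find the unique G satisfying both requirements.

G(s) = -3*s**4/4 - 5*s**2/2 + s/3 - 2*log(2*s**4 + s**2 + 5/3)/3 + 7/3

Whatever form G(s) takes, its d/ds must return the stated G'(s).
A general antiderivative is -3*s**4/4 - 5*s**2/2 + s/3 - 2*log(2*s**4 + s**2 + 5/3)/3 + 1/3 + C.
The condition gives C = 7/3 - 2*log(5/3)/3 - (1/3 - 2*log(5/3)/3) = 2.
So G(s) = -3*s**4/4 - 5*s**2/2 + s/3 - 2*log(2*s**4 + s**2 + 5/3)/3 + 7/3.
Check: d/ds[-3*s**4/4 - 5*s**2/2 + s/3 - 2*log(2*s**4 + s**2 + 5/3)/3 + 7/3] = (-54*s**7 - 117*s**5 + 6*s**4 - 138*s**3 + 3*s**2 - 87*s + 5)/(18*s**4 + 9*s**2 + 15) = G'(s).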